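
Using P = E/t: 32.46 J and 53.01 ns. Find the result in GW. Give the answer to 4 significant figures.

(32.46) / (53.01e-9) = 0.612337e9 W

0.6123 GW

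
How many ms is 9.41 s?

(no prefix) = 10^0, milli = 10^-3; factor is 10^3.
9.41 × 10^3 = 9410

9410 ms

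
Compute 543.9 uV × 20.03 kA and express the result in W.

10.894317 W

543.9 × 10^-6 × 20.03 × 10^3 = 10894.317 × 10^-3 W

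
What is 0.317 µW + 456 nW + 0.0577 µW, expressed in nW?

830.7 nW

In nW:
  0.317 µW = 0.317 × 10³ nW = 317
  456 nW → 456
  0.0577 µW = 0.0577 × 10³ nW = 57.7
Sum: 317 + 456 + 57.7 = 830.7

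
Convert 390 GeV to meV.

giga = 10⁹, milli = 10⁻³; factor is 10¹².
390 × 10¹² = 390000000000000

390000000000000 meV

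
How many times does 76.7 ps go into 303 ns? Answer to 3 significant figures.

3950

(303 × 10^-9) / (76.7 × 10^-12) = 3.95 × 10^3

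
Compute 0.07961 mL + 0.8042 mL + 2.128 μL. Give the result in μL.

885.938 μL

In μL:
  0.07961 mL = 0.07961 × 10³ μL = 79.61
  0.8042 mL = 0.8042 × 10³ μL = 804.2
  2.128 μL → 2.128
Sum: 79.61 + 804.2 + 2.128 = 885.938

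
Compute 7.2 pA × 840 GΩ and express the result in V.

6.048 V

7.2 × 10^-12 × 840 × 10^9 = 6048 × 10^-3 V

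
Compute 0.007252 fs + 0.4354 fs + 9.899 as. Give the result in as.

452.551 as

In as:
  0.007252 fs = 0.007252 × 10^3 as = 7.252
  0.4354 fs = 0.4354 × 10^3 as = 435.4
  9.899 as → 9.899
Sum: 7.252 + 435.4 + 9.899 = 452.551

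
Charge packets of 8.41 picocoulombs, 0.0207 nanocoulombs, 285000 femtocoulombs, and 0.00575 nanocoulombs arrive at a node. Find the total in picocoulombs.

In picocoulombs:
  8.41 picocoulombs → 8.41
  0.0207 nanocoulombs = 0.0207 × 10³ picocoulombs = 20.7
  285000 femtocoulombs = 285000 × 10⁻³ picocoulombs = 285
  0.00575 nanocoulombs = 0.00575 × 10³ picocoulombs = 5.75
Sum: 8.41 + 20.7 + 285 + 5.75 = 319.86

319.86 picocoulombs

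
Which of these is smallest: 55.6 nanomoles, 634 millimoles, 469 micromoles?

55.6 nanomoles = 0.0000000556 moles
634 millimoles = 0.634 moles
469 micromoles = 0.000469 moles

55.6 nanomoles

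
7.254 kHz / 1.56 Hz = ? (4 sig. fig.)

4650

(7.254 × 10³) / (1.56) = 4.65 × 10³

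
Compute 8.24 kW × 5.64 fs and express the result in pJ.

8.24e3 × 5.64e-15 = 46.4736e-12 J

46.4736 pJ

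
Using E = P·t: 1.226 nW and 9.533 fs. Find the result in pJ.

1.226e-9 × 9.533e-15 = 11.687458e-24 J

0.000000000011687458 pJ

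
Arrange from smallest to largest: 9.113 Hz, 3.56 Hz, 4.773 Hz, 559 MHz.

9.113 Hz = 9.113 Hz
3.56 Hz = 3.56 Hz
4.773 Hz = 4.773 Hz
559 MHz = 559000000 Hz

3.56 Hz < 4.773 Hz < 9.113 Hz < 559 MHz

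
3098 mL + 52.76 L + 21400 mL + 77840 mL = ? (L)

155.098 L

In L:
  3098 mL = 3098 × 10^-3 L = 3.098
  52.76 L → 52.76
  21400 mL = 21400 × 10^-3 L = 21.4
  77840 mL = 77840 × 10^-3 L = 77.84
Sum: 3.098 + 52.76 + 21.4 + 77.84 = 155.098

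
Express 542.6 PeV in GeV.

peta = 10¹⁵, giga = 10⁹; factor is 10⁶.
542.6 × 10⁶ = 542600000

542600000 GeV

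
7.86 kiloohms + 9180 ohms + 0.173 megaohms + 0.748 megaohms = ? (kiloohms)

In kiloohms:
  7.86 kiloohms → 7.86
  9180 ohms = 9180e-3 kiloohms = 9.18
  0.173 megaohms = 0.173e3 kiloohms = 173
  0.748 megaohms = 0.748e3 kiloohms = 748
Sum: 7.86 + 9.18 + 173 + 748 = 938.04

938.04 kiloohms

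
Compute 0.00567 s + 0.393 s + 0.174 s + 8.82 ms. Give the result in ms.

581.49 ms

In ms:
  0.00567 s = 0.00567e3 ms = 5.67
  0.393 s = 0.393e3 ms = 393
  0.174 s = 0.174e3 ms = 174
  8.82 ms → 8.82
Sum: 5.67 + 393 + 174 + 8.82 = 581.49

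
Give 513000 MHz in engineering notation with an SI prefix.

513 GHz

= 513 × 10^9 Hz; 10^9 is giga.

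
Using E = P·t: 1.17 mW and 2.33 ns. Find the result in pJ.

2.7261 pJ

1.17e-3 × 2.33e-9 = 2.7261e-12 J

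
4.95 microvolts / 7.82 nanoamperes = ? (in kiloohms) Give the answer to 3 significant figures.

0.633 kiloohms

(4.95 × 10^-6) / (7.82 × 10^-9) = 0.63299 × 10^3 Ω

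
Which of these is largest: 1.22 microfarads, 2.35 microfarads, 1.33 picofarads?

2.35 microfarads

1.22 microfarads = 0.00000122 farads
2.35 microfarads = 0.00000235 farads
1.33 picofarads = 0.00000000000133 farads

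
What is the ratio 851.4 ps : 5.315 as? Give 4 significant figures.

160200000

(851.4 × 10^-12) / (5.315 × 10^-18) = 160.19 × 10^6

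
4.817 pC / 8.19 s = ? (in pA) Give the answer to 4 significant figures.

0.5882 pA

(4.817 × 10^-12) / (8.19) = 0.588156 × 10^-12 A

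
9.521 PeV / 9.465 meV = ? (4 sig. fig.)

1006000000000000000

(9.521 × 10^15) / (9.465 × 10^-3) = 1.0059 × 10^18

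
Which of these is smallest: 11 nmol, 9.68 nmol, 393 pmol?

393 pmol

11 nmol = 0.000000011 mol
9.68 nmol = 0.00000000968 mol
393 pmol = 0.000000000393 mol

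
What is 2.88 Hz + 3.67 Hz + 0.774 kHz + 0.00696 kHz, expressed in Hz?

787.51 Hz

In Hz:
  2.88 Hz → 2.88
  3.67 Hz → 3.67
  0.774 kHz = 0.774e3 Hz = 774
  0.00696 kHz = 0.00696e3 Hz = 6.96
Sum: 2.88 + 3.67 + 774 + 6.96 = 787.51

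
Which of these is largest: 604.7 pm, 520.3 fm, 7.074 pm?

604.7 pm = 0.0000000006047 m
520.3 fm = 0.0000000000005203 m
7.074 pm = 0.000000000007074 m

604.7 pm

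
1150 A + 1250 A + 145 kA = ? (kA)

In kA:
  1150 A = 1150e-3 kA = 1.15
  1250 A = 1250e-3 kA = 1.25
  145 kA → 145
Sum: 1.15 + 1.25 + 145 = 147.4

147.4 kA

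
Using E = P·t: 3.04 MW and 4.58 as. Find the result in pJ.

13.9232 pJ

3.04e6 × 4.58e-18 = 13.9232e-12 J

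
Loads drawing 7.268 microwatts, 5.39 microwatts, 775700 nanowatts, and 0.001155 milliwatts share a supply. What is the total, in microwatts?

In microwatts:
  7.268 microwatts → 7.268
  5.39 microwatts → 5.39
  775700 nanowatts = 775700e-3 microwatts = 775.7
  0.001155 milliwatts = 0.001155e3 microwatts = 1.155
Sum: 7.268 + 5.39 + 775.7 + 1.155 = 789.513

789.513 microwatts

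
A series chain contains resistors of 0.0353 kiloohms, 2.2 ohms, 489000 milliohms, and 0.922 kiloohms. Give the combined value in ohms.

1448.5 ohms

In ohms:
  0.0353 kiloohms = 0.0353 × 10^3 ohms = 35.3
  2.2 ohms → 2.2
  489000 milliohms = 489000 × 10^-3 ohms = 489
  0.922 kiloohms = 0.922 × 10^3 ohms = 922
Sum: 35.3 + 2.2 + 489 + 922 = 1448.5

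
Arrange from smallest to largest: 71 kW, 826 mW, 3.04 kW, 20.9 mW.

71 kW = 71000 W
826 mW = 0.826 W
3.04 kW = 3040 W
20.9 mW = 0.0209 W

20.9 mW < 826 mW < 3.04 kW < 71 kW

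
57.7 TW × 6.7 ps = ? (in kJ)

57.7 × 10^12 × 6.7 × 10^-12 = 386.59 J

0.38659 kJ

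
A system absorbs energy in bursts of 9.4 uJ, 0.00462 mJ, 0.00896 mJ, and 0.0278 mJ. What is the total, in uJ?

In uJ:
  9.4 uJ → 9.4
  0.00462 mJ = 0.00462e3 uJ = 4.62
  0.00896 mJ = 0.00896e3 uJ = 8.96
  0.0278 mJ = 0.0278e3 uJ = 27.8
Sum: 9.4 + 4.62 + 8.96 + 27.8 = 50.78

50.78 uJ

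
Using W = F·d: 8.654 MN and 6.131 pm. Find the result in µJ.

53.057674 µJ

8.654 × 10⁶ × 6.131 × 10⁻¹² = 53.057674 × 10⁻⁶ J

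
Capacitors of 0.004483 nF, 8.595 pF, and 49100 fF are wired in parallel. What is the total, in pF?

62.178 pF

In pF:
  0.004483 nF = 0.004483e3 pF = 4.483
  8.595 pF → 8.595
  49100 fF = 49100e-3 pF = 49.1
Sum: 4.483 + 8.595 + 49.1 = 62.178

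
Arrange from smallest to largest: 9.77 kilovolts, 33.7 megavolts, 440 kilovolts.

9.77 kilovolts = 9770 volts
33.7 megavolts = 33700000 volts
440 kilovolts = 440000 volts

9.77 kilovolts < 440 kilovolts < 33.7 megavolts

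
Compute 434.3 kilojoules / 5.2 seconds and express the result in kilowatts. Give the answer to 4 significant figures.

(434.3 × 10^3) / (5.2) = 83.5192 × 10^3 W

83.52 kilowatts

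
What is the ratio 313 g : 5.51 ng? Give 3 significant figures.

(313) / (5.51 × 10^-9) = 56.81 × 10^9

56800000000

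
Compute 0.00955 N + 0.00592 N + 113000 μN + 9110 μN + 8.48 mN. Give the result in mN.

In mN:
  0.00955 N = 0.00955 × 10³ mN = 9.55
  0.00592 N = 0.00592 × 10³ mN = 5.92
  113000 μN = 113000 × 10⁻³ mN = 113
  9110 μN = 9110 × 10⁻³ mN = 9.11
  8.48 mN → 8.48
Sum: 9.55 + 5.92 + 113 + 9.11 + 8.48 = 146.06

146.06 mN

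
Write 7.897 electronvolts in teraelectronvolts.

(no prefix) = 10⁰, tera = 10¹²; factor is 10⁻¹².
7.897 × 10⁻¹² = 0.000000000007897

0.000000000007897 teraelectronvolts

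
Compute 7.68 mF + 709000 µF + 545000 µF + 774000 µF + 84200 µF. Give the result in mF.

In mF:
  7.68 mF → 7.68
  709000 µF = 709000 × 10^-3 mF = 709
  545000 µF = 545000 × 10^-3 mF = 545
  774000 µF = 774000 × 10^-3 mF = 774
  84200 µF = 84200 × 10^-3 mF = 84.2
Sum: 7.68 + 709 + 545 + 774 + 84.2 = 2119.88

2119.88 mF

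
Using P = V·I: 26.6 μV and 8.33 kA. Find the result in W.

0.221578 W

26.6 × 10^-6 × 8.33 × 10^3 = 221.578 × 10^-3 W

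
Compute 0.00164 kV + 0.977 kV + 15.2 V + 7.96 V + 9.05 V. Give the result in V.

1010.85 V

In V:
  0.00164 kV = 0.00164 × 10³ V = 1.64
  0.977 kV = 0.977 × 10³ V = 977
  15.2 V → 15.2
  7.96 V → 7.96
  9.05 V → 9.05
Sum: 1.64 + 977 + 15.2 + 7.96 + 9.05 = 1010.85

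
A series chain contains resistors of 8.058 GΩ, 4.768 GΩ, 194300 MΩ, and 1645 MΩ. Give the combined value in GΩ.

In GΩ:
  8.058 GΩ → 8.058
  4.768 GΩ → 4.768
  194300 MΩ = 194300 × 10⁻³ GΩ = 194.3
  1645 MΩ = 1645 × 10⁻³ GΩ = 1.645
Sum: 8.058 + 4.768 + 194.3 + 1.645 = 208.771

208.771 GΩ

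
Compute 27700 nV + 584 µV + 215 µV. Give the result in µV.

826.7 µV

In µV:
  27700 nV = 27700 × 10^-3 µV = 27.7
  584 µV → 584
  215 µV → 215
Sum: 27.7 + 584 + 215 = 826.7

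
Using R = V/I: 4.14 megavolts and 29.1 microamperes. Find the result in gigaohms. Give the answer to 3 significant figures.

142 gigaohms

(4.14 × 10^6) / (29.1 × 10^-6) = 0.14227 × 10^12 Ω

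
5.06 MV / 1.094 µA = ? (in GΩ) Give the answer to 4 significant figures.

4625 GΩ

(5.06e6) / (1.094e-6) = 4.62523e12 Ω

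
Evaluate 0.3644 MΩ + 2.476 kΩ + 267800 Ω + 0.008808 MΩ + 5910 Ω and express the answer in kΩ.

649.394 kΩ

In kΩ:
  0.3644 MΩ = 0.3644e3 kΩ = 364.4
  2.476 kΩ → 2.476
  267800 Ω = 267800e-3 kΩ = 267.8
  0.008808 MΩ = 0.008808e3 kΩ = 8.808
  5910 Ω = 5910e-3 kΩ = 5.91
Sum: 364.4 + 2.476 + 267.8 + 8.808 + 5.91 = 649.394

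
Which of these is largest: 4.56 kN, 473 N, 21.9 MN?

21.9 MN

4.56 kN = 4560 N
473 N = 473 N
21.9 MN = 21900000 N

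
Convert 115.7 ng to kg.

0.0000000001157 kg

nano = 10^-9, kilo = 10^3; factor is 10^-12.
115.7 × 10^-12 = 0.0000000001157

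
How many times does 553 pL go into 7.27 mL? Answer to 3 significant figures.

(7.27 × 10⁻³) / (553 × 10⁻¹²) = 0.01315 × 10⁹

13100000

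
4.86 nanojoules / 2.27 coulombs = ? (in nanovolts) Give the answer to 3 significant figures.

2.14 nanovolts

(4.86 × 10⁻⁹) / (2.27) = 2.141 × 10⁻⁹ V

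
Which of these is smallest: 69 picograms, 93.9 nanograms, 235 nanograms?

69 picograms

69 picograms = 0.000000000069 grams
93.9 nanograms = 0.0000000939 grams
235 nanograms = 0.000000235 grams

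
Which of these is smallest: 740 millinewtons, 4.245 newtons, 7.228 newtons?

740 millinewtons = 0.74 newtons
4.245 newtons = 4.245 newtons
7.228 newtons = 7.228 newtons

740 millinewtons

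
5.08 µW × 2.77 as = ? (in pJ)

5.08 × 10⁻⁶ × 2.77 × 10⁻¹⁸ = 14.0716 × 10⁻²⁴ J

0.0000000000140716 pJ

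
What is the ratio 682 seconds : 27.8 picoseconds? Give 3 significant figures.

(682) / (27.8e-12) = 24.53e12

24500000000000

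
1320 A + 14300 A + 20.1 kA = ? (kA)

In kA:
  1320 A = 1320 × 10⁻³ kA = 1.32
  14300 A = 14300 × 10⁻³ kA = 14.3
  20.1 kA → 20.1
Sum: 1.32 + 14.3 + 20.1 = 35.72

35.72 kA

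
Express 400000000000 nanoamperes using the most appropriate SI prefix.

= 400 amperes; mantissa already in [1, 1000).

400 amperes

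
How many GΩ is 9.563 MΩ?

mega = 10^6, giga = 10^9; factor is 10^-3.
9.563 × 10^-3 = 0.009563

0.009563 GΩ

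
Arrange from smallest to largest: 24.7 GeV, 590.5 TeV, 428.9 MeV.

24.7 GeV = 24700000000 eV
590.5 TeV = 590500000000000 eV
428.9 MeV = 428900000 eV

428.9 MeV < 24.7 GeV < 590.5 TeV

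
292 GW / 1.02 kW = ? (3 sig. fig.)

286000000

(292 × 10⁹) / (1.02 × 10³) = 286.3 × 10⁶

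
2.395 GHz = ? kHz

2395000 kHz

giga = 10⁹, kilo = 10³; factor is 10⁶.
2.395 × 10⁶ = 2395000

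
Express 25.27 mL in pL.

25270000000 pL

milli = 10^-3, pico = 10^-12; factor is 10^9.
25.27 × 10^9 = 25270000000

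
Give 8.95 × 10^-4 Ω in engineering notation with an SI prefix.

= 895 × 10^-6 Ω; 10^-6 is micro.

895 uΩ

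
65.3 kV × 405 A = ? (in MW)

26.4465 MW

65.3e3 × 405 = 26446.5e3 W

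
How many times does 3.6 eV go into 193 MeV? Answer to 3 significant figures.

53600000

(193e6) / (3.6) = 53.61e6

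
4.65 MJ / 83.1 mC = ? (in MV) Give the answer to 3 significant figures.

56.0 MV

(4.65e6) / (83.1e-3) = 0.055957e9 V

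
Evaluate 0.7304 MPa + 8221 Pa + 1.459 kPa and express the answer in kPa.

In kPa:
  0.7304 MPa = 0.7304 × 10³ kPa = 730.4
  8221 Pa = 8221 × 10⁻³ kPa = 8.221
  1.459 kPa → 1.459
Sum: 730.4 + 8.221 + 1.459 = 740.08

740.08 kPa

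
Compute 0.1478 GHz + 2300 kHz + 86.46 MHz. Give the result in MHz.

In MHz:
  0.1478 GHz = 0.1478 × 10^3 MHz = 147.8
  2300 kHz = 2300 × 10^-3 MHz = 2.3
  86.46 MHz → 86.46
Sum: 147.8 + 2.3 + 86.46 = 236.56

236.56 MHz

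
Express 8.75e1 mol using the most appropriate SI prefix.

87.5 mol

= 87.5 mol; mantissa already in [1, 1000).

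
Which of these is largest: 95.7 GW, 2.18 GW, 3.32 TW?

95.7 GW = 95700000000 W
2.18 GW = 2180000000 W
3.32 TW = 3320000000000 W

3.32 TW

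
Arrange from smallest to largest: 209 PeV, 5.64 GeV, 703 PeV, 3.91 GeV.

3.91 GeV < 5.64 GeV < 209 PeV < 703 PeV

209 PeV = 209000000000000000 eV
5.64 GeV = 5640000000 eV
703 PeV = 703000000000000000 eV
3.91 GeV = 3910000000 eV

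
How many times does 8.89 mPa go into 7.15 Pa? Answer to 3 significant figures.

(7.15) / (8.89 × 10⁻³) = 0.8043 × 10³

804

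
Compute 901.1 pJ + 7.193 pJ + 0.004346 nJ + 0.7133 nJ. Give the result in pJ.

1625.939 pJ

In pJ:
  901.1 pJ → 901.1
  7.193 pJ → 7.193
  0.004346 nJ = 0.004346 × 10³ pJ = 4.346
  0.7133 nJ = 0.7133 × 10³ pJ = 713.3
Sum: 901.1 + 7.193 + 4.346 + 713.3 = 1625.939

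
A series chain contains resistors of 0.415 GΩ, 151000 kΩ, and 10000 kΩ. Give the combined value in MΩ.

576 MΩ

In MΩ:
  0.415 GΩ = 0.415 × 10^3 MΩ = 415
  151000 kΩ = 151000 × 10^-3 MΩ = 151
  10000 kΩ = 10000 × 10^-3 MΩ = 10
Sum: 415 + 151 + 10 = 576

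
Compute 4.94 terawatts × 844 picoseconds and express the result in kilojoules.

4.16936 kilojoules

4.94 × 10^12 × 844 × 10^-12 = 4169.36 J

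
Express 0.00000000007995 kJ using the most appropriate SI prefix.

79.95 nJ

= 79.95 × 10^-9 J; 10^-9 is nano.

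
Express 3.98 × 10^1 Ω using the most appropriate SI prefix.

39.8 Ω

= 39.8 Ω; mantissa already in [1, 1000).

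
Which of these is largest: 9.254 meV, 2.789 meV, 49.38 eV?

9.254 meV = 0.009254 eV
2.789 meV = 0.002789 eV
49.38 eV = 49.38 eV

49.38 eV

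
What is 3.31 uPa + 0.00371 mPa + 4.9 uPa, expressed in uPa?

In uPa:
  3.31 uPa → 3.31
  0.00371 mPa = 0.00371 × 10³ uPa = 3.71
  4.9 uPa → 4.9
Sum: 3.31 + 3.71 + 4.9 = 11.92

11.92 uPa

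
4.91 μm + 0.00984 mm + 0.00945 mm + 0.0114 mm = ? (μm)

In μm:
  4.91 μm → 4.91
  0.00984 mm = 0.00984 × 10³ μm = 9.84
  0.00945 mm = 0.00945 × 10³ μm = 9.45
  0.0114 mm = 0.0114 × 10³ μm = 11.4
Sum: 4.91 + 9.84 + 9.45 + 11.4 = 35.6

35.6 μm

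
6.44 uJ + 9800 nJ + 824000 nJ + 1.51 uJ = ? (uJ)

In uJ:
  6.44 uJ → 6.44
  9800 nJ = 9800e-3 uJ = 9.8
  824000 nJ = 824000e-3 uJ = 824
  1.51 uJ → 1.51
Sum: 6.44 + 9.8 + 824 + 1.51 = 841.75

841.75 uJ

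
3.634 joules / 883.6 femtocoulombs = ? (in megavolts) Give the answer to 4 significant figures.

4113000 megavolts

(3.634) / (883.6e-15) = 0.00411272e15 V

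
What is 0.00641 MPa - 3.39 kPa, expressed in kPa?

In kPa:
  0.00641 MPa = 0.00641e3 kPa = 6.41
  3.39 kPa → 3.39
Difference: 6.41 - 3.39 = 3.02

3.02 kPa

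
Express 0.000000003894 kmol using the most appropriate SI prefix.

3.894 μmol

= 3.894 × 10^-6 mol; 10^-6 is micro.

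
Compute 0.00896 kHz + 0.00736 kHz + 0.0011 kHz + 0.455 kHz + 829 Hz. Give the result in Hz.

1301.42 Hz

In Hz:
  0.00896 kHz = 0.00896 × 10³ Hz = 8.96
  0.00736 kHz = 0.00736 × 10³ Hz = 7.36
  0.0011 kHz = 0.0011 × 10³ Hz = 1.1
  0.455 kHz = 0.455 × 10³ Hz = 455
  829 Hz → 829
Sum: 8.96 + 7.36 + 1.1 + 455 + 829 = 1301.42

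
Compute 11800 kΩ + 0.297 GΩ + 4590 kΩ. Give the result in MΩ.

313.39 MΩ

In MΩ:
  11800 kΩ = 11800 × 10^-3 MΩ = 11.8
  0.297 GΩ = 0.297 × 10^3 MΩ = 297
  4590 kΩ = 4590 × 10^-3 MΩ = 4.59
Sum: 11.8 + 297 + 4.59 = 313.39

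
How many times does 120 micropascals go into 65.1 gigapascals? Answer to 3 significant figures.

542000000000000

(65.1 × 10^9) / (120 × 10^-6) = 0.5425 × 10^15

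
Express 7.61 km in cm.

761000 cm

kilo = 10^3, centi = 10^-2; factor is 10^5.
7.61 × 10^5 = 761000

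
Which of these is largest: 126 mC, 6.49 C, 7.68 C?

126 mC = 0.126 C
6.49 C = 6.49 C
7.68 C = 7.68 C

7.68 C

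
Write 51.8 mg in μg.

51800 μg

milli = 10⁻³, micro = 10⁻⁶; factor is 10³.
51.8 × 10³ = 51800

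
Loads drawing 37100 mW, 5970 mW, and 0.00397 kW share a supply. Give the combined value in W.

47.04 W

In W:
  37100 mW = 37100 × 10⁻³ W = 37.1
  5970 mW = 5970 × 10⁻³ W = 5.97
  0.00397 kW = 0.00397 × 10³ W = 3.97
Sum: 37.1 + 5.97 + 3.97 = 47.04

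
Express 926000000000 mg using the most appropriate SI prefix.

= 926 × 10⁶ g; 10⁶ is mega.

926 Mg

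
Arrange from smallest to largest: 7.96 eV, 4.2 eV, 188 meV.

7.96 eV = 7.96 eV
4.2 eV = 4.2 eV
188 meV = 0.188 eV

188 meV < 4.2 eV < 7.96 eV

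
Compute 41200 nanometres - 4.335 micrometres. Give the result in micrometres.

In micrometres:
  41200 nanometres = 41200 × 10^-3 micrometres = 41.2
  4.335 micrometres → 4.335
Difference: 41.2 - 4.335 = 36.865

36.865 micrometres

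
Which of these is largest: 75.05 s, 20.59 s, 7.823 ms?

75.05 s

75.05 s = 75.05 s
20.59 s = 20.59 s
7.823 ms = 0.007823 s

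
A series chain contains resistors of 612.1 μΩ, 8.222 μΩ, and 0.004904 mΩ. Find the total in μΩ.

In μΩ:
  612.1 μΩ → 612.1
  8.222 μΩ → 8.222
  0.004904 mΩ = 0.004904 × 10³ μΩ = 4.904
Sum: 612.1 + 8.222 + 4.904 = 625.226

625.226 μΩ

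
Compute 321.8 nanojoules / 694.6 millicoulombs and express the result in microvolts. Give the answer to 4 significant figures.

(321.8 × 10^-9) / (694.6 × 10^-3) = 0.463288 × 10^-6 V

0.4633 microvolts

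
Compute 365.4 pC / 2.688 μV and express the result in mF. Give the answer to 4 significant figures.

0.1359 mF

(365.4 × 10⁻¹²) / (2.688 × 10⁻⁶) = 135.938 × 10⁻⁶ F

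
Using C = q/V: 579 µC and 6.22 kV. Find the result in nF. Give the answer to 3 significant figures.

93.1 nF

(579 × 10^-6) / (6.22 × 10^3) = 93.087 × 10^-9 F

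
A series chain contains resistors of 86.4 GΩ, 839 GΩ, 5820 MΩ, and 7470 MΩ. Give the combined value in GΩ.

938.69 GΩ

In GΩ:
  86.4 GΩ → 86.4
  839 GΩ → 839
  5820 MΩ = 5820 × 10⁻³ GΩ = 5.82
  7470 MΩ = 7470 × 10⁻³ GΩ = 7.47
Sum: 86.4 + 839 + 5.82 + 7.47 = 938.69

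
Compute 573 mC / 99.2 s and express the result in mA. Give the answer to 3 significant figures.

(573e-3) / (99.2) = 5.7762e-3 A

5.78 mA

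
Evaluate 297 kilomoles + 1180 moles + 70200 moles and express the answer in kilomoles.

In kilomoles:
  297 kilomoles → 297
  1180 moles = 1180 × 10⁻³ kilomoles = 1.18
  70200 moles = 70200 × 10⁻³ kilomoles = 70.2
Sum: 297 + 1.18 + 70.2 = 368.38

368.38 kilomoles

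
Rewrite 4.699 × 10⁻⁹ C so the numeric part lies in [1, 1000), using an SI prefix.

= 4.699 × 10⁻⁹ C; 10⁻⁹ is nano.

4.699 nC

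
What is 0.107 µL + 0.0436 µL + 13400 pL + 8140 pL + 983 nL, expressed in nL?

In nL:
  0.107 µL = 0.107e3 nL = 107
  0.0436 µL = 0.0436e3 nL = 43.6
  13400 pL = 13400e-3 nL = 13.4
  8140 pL = 8140e-3 nL = 8.14
  983 nL → 983
Sum: 107 + 43.6 + 13.4 + 8.14 + 983 = 1155.14

1155.14 nL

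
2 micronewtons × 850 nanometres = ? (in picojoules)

1.7 picojoules

2e-6 × 850e-9 = 1700e-15 J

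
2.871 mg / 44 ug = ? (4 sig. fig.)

(2.871 × 10⁻³) / (44 × 10⁻⁶) = 0.06525 × 10³

65.25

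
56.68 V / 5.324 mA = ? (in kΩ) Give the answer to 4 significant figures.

(56.68) / (5.324 × 10^-3) = 10.6461 × 10^3 Ω

10.65 kΩ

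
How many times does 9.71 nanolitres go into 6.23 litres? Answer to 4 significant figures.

(6.23) / (9.71e-9) = 0.64161e9

641600000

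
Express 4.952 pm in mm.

0.000000004952 mm

pico = 10⁻¹², milli = 10⁻³; factor is 10⁻⁹.
4.952 × 10⁻⁹ = 0.000000004952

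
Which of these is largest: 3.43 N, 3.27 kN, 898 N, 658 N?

3.27 kN

3.43 N = 3.43 N
3.27 kN = 3270 N
898 N = 898 N
658 N = 658 N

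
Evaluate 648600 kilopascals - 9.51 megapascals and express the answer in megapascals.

In megapascals:
  648600 kilopascals = 648600 × 10⁻³ megapascals = 648.6
  9.51 megapascals → 9.51
Difference: 648.6 - 9.51 = 639.09

639.09 megapascals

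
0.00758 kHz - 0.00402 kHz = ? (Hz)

3.56 Hz

In Hz:
  0.00758 kHz = 0.00758 × 10^3 Hz = 7.58
  0.00402 kHz = 0.00402 × 10^3 Hz = 4.02
Difference: 7.58 - 4.02 = 3.56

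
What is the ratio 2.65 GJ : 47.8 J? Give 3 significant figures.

55400000

(2.65e9) / (47.8) = 0.05544e9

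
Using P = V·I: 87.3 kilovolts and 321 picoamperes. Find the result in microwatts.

87.3 × 10^3 × 321 × 10^-12 = 28023.3 × 10^-9 W

28.0233 microwatts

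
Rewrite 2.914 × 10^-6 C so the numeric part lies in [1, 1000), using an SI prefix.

= 2.914 × 10^-6 C; 10^-6 is micro.

2.914 uC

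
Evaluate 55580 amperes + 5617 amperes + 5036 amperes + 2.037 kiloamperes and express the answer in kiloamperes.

68.27 kiloamperes

In kiloamperes:
  55580 amperes = 55580 × 10^-3 kiloamperes = 55.58
  5617 amperes = 5617 × 10^-3 kiloamperes = 5.617
  5036 amperes = 5036 × 10^-3 kiloamperes = 5.036
  2.037 kiloamperes → 2.037
Sum: 55.58 + 5.617 + 5.036 + 2.037 = 68.27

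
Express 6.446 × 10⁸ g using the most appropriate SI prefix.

644.6 Mg

= 644.6 × 10⁶ g; 10⁶ is mega.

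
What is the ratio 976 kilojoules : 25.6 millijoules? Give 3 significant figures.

(976e3) / (25.6e-3) = 38.12e6

38100000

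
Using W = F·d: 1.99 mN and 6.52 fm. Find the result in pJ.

0.0000129748 pJ

1.99 × 10⁻³ × 6.52 × 10⁻¹⁵ = 12.9748 × 10⁻¹⁸ J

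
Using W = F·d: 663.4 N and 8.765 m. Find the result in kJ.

663.4 × 8.765 = 5814.701 J

5.814701 kJ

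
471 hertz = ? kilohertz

0.471 kilohertz

(no prefix) = 1e0, kilo = 1e3; factor is 1e-3.
471 × 1e-3 = 0.471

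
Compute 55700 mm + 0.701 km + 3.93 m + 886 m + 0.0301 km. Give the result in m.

1676.73 m

In m:
  55700 mm = 55700 × 10^-3 m = 55.7
  0.701 km = 0.701 × 10^3 m = 701
  3.93 m → 3.93
  886 m → 886
  0.0301 km = 0.0301 × 10^3 m = 30.1
Sum: 55.7 + 701 + 3.93 + 886 + 30.1 = 1676.73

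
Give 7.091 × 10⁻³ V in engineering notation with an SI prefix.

= 7.091 × 10⁻³ V; 10⁻³ is milli.

7.091 mV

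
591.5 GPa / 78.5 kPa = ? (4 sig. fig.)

(591.5e9) / (78.5e3) = 7.535e6

7535000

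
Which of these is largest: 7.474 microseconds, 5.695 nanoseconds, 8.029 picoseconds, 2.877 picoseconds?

7.474 microseconds

7.474 microseconds = 0.000007474 seconds
5.695 nanoseconds = 0.000000005695 seconds
8.029 picoseconds = 0.000000000008029 seconds
2.877 picoseconds = 0.000000000002877 seconds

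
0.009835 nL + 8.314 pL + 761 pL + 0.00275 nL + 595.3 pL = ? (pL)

1377.199 pL

In pL:
  0.009835 nL = 0.009835 × 10³ pL = 9.835
  8.314 pL → 8.314
  761 pL → 761
  0.00275 nL = 0.00275 × 10³ pL = 2.75
  595.3 pL → 595.3
Sum: 9.835 + 8.314 + 761 + 2.75 + 595.3 = 1377.199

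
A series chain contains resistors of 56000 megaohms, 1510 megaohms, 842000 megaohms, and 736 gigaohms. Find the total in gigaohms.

1635.51 gigaohms

In gigaohms:
  56000 megaohms = 56000 × 10^-3 gigaohms = 56
  1510 megaohms = 1510 × 10^-3 gigaohms = 1.51
  842000 megaohms = 842000 × 10^-3 gigaohms = 842
  736 gigaohms → 736
Sum: 56 + 1.51 + 842 + 736 = 1635.51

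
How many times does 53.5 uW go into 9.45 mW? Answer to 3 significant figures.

177

(9.45 × 10^-3) / (53.5 × 10^-6) = 0.1766 × 10^3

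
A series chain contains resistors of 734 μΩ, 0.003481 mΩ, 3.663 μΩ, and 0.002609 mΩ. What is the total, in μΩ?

743.753 μΩ

In μΩ:
  734 μΩ → 734
  0.003481 mΩ = 0.003481 × 10³ μΩ = 3.481
  3.663 μΩ → 3.663
  0.002609 mΩ = 0.002609 × 10³ μΩ = 2.609
Sum: 734 + 3.481 + 3.663 + 2.609 = 743.753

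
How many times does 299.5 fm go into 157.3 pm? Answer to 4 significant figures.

(157.3e-12) / (299.5e-15) = 0.52521e3

525.2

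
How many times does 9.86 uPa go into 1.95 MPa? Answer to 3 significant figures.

198000000000

(1.95e6) / (9.86e-6) = 0.1978e12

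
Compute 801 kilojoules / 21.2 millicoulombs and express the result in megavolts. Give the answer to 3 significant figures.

37.8 megavolts

(801 × 10^3) / (21.2 × 10^-3) = 37.783 × 10^6 V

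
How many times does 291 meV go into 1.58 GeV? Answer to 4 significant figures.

5430000000

(1.58 × 10⁹) / (291 × 10⁻³) = 0.0054296 × 10¹²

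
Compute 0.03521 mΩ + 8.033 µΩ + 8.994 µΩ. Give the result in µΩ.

52.237 µΩ

In µΩ:
  0.03521 mΩ = 0.03521 × 10^3 µΩ = 35.21
  8.033 µΩ → 8.033
  8.994 µΩ → 8.994
Sum: 35.21 + 8.033 + 8.994 = 52.237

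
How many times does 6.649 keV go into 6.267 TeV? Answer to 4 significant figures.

(6.267 × 10^12) / (6.649 × 10^3) = 0.94255 × 10^9

942500000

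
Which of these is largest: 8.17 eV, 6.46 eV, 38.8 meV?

8.17 eV = 8.17 eV
6.46 eV = 6.46 eV
38.8 meV = 0.0388 eV

8.17 eV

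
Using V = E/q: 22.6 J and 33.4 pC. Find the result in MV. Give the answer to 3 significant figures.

677000 MV

(22.6) / (33.4 × 10⁻¹²) = 0.67665 × 10¹² V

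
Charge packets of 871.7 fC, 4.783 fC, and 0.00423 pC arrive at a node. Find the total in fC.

In fC:
  871.7 fC → 871.7
  4.783 fC → 4.783
  0.00423 pC = 0.00423e3 fC = 4.23
Sum: 871.7 + 4.783 + 4.23 = 880.713

880.713 fC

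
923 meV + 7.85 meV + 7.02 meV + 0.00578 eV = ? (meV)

943.65 meV

In meV:
  923 meV → 923
  7.85 meV → 7.85
  7.02 meV → 7.02
  0.00578 eV = 0.00578 × 10³ meV = 5.78
Sum: 923 + 7.85 + 7.02 + 5.78 = 943.65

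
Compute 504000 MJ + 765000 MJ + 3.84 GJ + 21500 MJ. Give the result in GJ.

In GJ:
  504000 MJ = 504000 × 10⁻³ GJ = 504
  765000 MJ = 765000 × 10⁻³ GJ = 765
  3.84 GJ → 3.84
  21500 MJ = 21500 × 10⁻³ GJ = 21.5
Sum: 504 + 765 + 3.84 + 21.5 = 1294.34

1294.34 GJ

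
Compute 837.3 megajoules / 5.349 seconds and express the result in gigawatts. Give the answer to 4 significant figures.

0.1565 gigawatts

(837.3 × 10^6) / (5.349) = 156.534 × 10^6 W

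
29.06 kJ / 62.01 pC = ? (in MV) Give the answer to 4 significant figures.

468600000 MV

(29.06 × 10^3) / (62.01 × 10^-12) = 0.468634 × 10^15 V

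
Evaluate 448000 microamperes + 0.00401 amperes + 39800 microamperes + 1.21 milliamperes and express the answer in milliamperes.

493.02 milliamperes

In milliamperes:
  448000 microamperes = 448000 × 10⁻³ milliamperes = 448
  0.00401 amperes = 0.00401 × 10³ milliamperes = 4.01
  39800 microamperes = 39800 × 10⁻³ milliamperes = 39.8
  1.21 milliamperes → 1.21
Sum: 448 + 4.01 + 39.8 + 1.21 = 493.02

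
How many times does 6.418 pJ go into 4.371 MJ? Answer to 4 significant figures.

(4.371 × 10^6) / (6.418 × 10^-12) = 0.68105 × 10^18

681100000000000000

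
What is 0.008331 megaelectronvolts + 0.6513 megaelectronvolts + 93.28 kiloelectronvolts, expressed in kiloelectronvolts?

In kiloelectronvolts:
  0.008331 megaelectronvolts = 0.008331 × 10^3 kiloelectronvolts = 8.331
  0.6513 megaelectronvolts = 0.6513 × 10^3 kiloelectronvolts = 651.3
  93.28 kiloelectronvolts → 93.28
Sum: 8.331 + 651.3 + 93.28 = 752.911

752.911 kiloelectronvolts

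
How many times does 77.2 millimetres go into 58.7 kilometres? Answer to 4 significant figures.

(58.7 × 10^3) / (77.2 × 10^-3) = 0.76036 × 10^6

760400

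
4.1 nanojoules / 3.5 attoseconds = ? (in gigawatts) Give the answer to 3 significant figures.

1.17 gigawatts

(4.1 × 10^-9) / (3.5 × 10^-18) = 1.1714 × 10^9 W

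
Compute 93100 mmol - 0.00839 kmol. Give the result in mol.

In mol:
  93100 mmol = 93100e-3 mol = 93.1
  0.00839 kmol = 0.00839e3 mol = 8.39
Difference: 93.1 - 8.39 = 84.71

84.71 mol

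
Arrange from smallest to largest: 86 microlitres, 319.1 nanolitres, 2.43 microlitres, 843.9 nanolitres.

319.1 nanolitres < 843.9 nanolitres < 2.43 microlitres < 86 microlitres

86 microlitres = 0.000086 litres
319.1 nanolitres = 0.0000003191 litres
2.43 microlitres = 0.00000243 litres
843.9 nanolitres = 0.0000008439 litres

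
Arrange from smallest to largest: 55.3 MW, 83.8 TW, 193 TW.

55.3 MW < 83.8 TW < 193 TW

55.3 MW = 55300000 W
83.8 TW = 83800000000000 W
193 TW = 193000000000000 W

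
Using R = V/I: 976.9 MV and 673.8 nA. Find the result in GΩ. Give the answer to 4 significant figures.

1450000 GΩ

(976.9 × 10⁶) / (673.8 × 10⁻⁹) = 1.44984 × 10¹⁵ Ω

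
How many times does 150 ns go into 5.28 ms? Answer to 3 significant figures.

(5.28e-3) / (150e-9) = 0.0352e6

35200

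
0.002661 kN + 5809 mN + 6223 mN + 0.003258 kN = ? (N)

17.951 N

In N:
  0.002661 kN = 0.002661 × 10^3 N = 2.661
  5809 mN = 5809 × 10^-3 N = 5.809
  6223 mN = 6223 × 10^-3 N = 6.223
  0.003258 kN = 0.003258 × 10^3 N = 3.258
Sum: 2.661 + 5.809 + 6.223 + 3.258 = 17.951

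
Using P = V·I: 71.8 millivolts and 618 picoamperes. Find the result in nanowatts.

0.0443724 nanowatts

71.8e-3 × 618e-12 = 44372.4e-15 W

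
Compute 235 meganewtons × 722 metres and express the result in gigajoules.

169.67 gigajoules

235 × 10^6 × 722 = 169670 × 10^6 J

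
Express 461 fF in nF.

femto = 1e-15, nano = 1e-9; factor is 1e-6.
461 × 1e-6 = 0.000461

0.000461 nF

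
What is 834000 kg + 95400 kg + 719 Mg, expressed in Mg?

1648.4 Mg

In Mg:
  834000 kg = 834000e-3 Mg = 834
  95400 kg = 95400e-3 Mg = 95.4
  719 Mg → 719
Sum: 834 + 95.4 + 719 = 1648.4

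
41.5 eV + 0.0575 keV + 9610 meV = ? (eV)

108.61 eV

In eV:
  41.5 eV → 41.5
  0.0575 keV = 0.0575 × 10^3 eV = 57.5
  9610 meV = 9610 × 10^-3 eV = 9.61
Sum: 41.5 + 57.5 + 9.61 = 108.61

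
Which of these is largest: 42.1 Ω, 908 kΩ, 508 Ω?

908 kΩ

42.1 Ω = 42.1 Ω
908 kΩ = 908000 Ω
508 Ω = 508 Ω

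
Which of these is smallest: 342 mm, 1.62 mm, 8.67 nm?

342 mm = 0.342 m
1.62 mm = 0.00162 m
8.67 nm = 0.00000000867 m

8.67 nm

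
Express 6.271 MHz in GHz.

0.006271 GHz

mega = 10⁶, giga = 10⁹; factor is 10⁻³.
6.271 × 10⁻³ = 0.006271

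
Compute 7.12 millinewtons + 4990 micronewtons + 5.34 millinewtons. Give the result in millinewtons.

17.45 millinewtons

In millinewtons:
  7.12 millinewtons → 7.12
  4990 micronewtons = 4990 × 10⁻³ millinewtons = 4.99
  5.34 millinewtons → 5.34
Sum: 7.12 + 4.99 + 5.34 = 17.45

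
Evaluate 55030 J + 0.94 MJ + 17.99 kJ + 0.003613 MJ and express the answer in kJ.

In kJ:
  55030 J = 55030e-3 kJ = 55.03
  0.94 MJ = 0.94e3 kJ = 940
  17.99 kJ → 17.99
  0.003613 MJ = 0.003613e3 kJ = 3.613
Sum: 55.03 + 940 + 17.99 + 3.613 = 1016.633

1016.633 kJ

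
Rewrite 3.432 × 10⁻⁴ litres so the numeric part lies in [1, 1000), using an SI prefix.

343.2 microlitres

= 343.2 × 10⁻⁶ litres; 10⁻⁶ is micro.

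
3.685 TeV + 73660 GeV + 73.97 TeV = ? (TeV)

151.315 TeV

In TeV:
  3.685 TeV → 3.685
  73660 GeV = 73660 × 10^-3 TeV = 73.66
  73.97 TeV → 73.97
Sum: 3.685 + 73.66 + 73.97 = 151.315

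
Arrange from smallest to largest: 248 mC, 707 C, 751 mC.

248 mC < 751 mC < 707 C

248 mC = 0.248 C
707 C = 707 C
751 mC = 0.751 C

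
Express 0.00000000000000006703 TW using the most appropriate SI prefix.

= 67.03e-6 W; 1e-6 is micro.

67.03 μW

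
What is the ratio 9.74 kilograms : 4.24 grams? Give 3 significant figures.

2300

(9.74 × 10^3) / (4.24) = 2.297 × 10^3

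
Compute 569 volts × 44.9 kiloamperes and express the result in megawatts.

25.5481 megawatts

569 × 44.9 × 10^3 = 25548.1 × 10^3 W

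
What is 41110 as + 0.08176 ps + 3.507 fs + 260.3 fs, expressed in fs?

In fs:
  41110 as = 41110 × 10⁻³ fs = 41.11
  0.08176 ps = 0.08176 × 10³ fs = 81.76
  3.507 fs → 3.507
  260.3 fs → 260.3
Sum: 41.11 + 81.76 + 3.507 + 260.3 = 386.677

386.677 fs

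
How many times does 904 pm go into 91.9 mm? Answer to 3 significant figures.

102000000

(91.9 × 10⁻³) / (904 × 10⁻¹²) = 0.1017 × 10⁹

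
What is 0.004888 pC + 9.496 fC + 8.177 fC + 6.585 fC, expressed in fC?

In fC:
  0.004888 pC = 0.004888 × 10^3 fC = 4.888
  9.496 fC → 9.496
  8.177 fC → 8.177
  6.585 fC → 6.585
Sum: 4.888 + 9.496 + 8.177 + 6.585 = 29.146

29.146 fC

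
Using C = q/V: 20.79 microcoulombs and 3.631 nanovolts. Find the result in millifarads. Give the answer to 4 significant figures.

(20.79 × 10^-6) / (3.631 × 10^-9) = 5.7257 × 10^3 F

5726000 millifarads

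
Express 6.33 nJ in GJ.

0.00000000000000000633 GJ

nano = 10^-9, giga = 10^9; factor is 10^-18.
6.33 × 10^-18 = 0.00000000000000000633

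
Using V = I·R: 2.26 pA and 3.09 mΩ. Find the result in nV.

0.0000069834 nV

2.26e-12 × 3.09e-3 = 6.9834e-15 V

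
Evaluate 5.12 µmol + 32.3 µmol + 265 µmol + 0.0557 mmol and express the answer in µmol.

In µmol:
  5.12 µmol → 5.12
  32.3 µmol → 32.3
  265 µmol → 265
  0.0557 mmol = 0.0557e3 µmol = 55.7
Sum: 5.12 + 32.3 + 265 + 55.7 = 358.12

358.12 µmol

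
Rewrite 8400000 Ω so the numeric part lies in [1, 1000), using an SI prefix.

8.4 MΩ

= 8.4 × 10⁶ Ω; 10⁶ is mega.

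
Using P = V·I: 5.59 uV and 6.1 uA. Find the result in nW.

5.59 × 10^-6 × 6.1 × 10^-6 = 34.099 × 10^-12 W

0.034099 nW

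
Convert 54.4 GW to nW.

54400000000000000000 nW

giga = 10⁹, nano = 10⁻⁹; factor is 10¹⁸.
54.4 × 10¹⁸ = 54400000000000000000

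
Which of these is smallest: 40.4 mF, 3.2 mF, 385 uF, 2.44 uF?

40.4 mF = 0.0404 F
3.2 mF = 0.0032 F
385 uF = 0.000385 F
2.44 uF = 0.00000244 F

2.44 uF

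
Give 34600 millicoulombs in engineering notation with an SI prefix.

34.6 coulombs

= 34.6 coulombs; mantissa already in [1, 1000).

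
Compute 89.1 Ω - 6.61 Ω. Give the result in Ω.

In Ω:
  89.1 Ω → 89.1
  6.61 Ω → 6.61
Difference: 89.1 - 6.61 = 82.49

82.49 Ω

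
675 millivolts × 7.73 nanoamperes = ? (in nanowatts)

675 × 10^-3 × 7.73 × 10^-9 = 5217.75 × 10^-12 W

5.21775 nanowatts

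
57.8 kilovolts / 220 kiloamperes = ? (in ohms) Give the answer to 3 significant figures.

(57.8e3) / (220e3) = 0.26273 Ω

0.263 ohms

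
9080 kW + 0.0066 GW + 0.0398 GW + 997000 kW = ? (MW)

In MW:
  9080 kW = 9080 × 10^-3 MW = 9.08
  0.0066 GW = 0.0066 × 10^3 MW = 6.6
  0.0398 GW = 0.0398 × 10^3 MW = 39.8
  997000 kW = 997000 × 10^-3 MW = 997
Sum: 9.08 + 6.6 + 39.8 + 997 = 1052.48

1052.48 MW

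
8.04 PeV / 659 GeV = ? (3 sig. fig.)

12200

(8.04e15) / (659e9) = 0.0122e6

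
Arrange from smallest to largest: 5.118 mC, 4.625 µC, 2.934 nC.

5.118 mC = 0.005118 C
4.625 µC = 0.000004625 C
2.934 nC = 0.000000002934 C

2.934 nC < 4.625 µC < 5.118 mC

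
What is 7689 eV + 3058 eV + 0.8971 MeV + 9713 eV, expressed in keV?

917.56 keV

In keV:
  7689 eV = 7689 × 10^-3 keV = 7.689
  3058 eV = 3058 × 10^-3 keV = 3.058
  0.8971 MeV = 0.8971 × 10^3 keV = 897.1
  9713 eV = 9713 × 10^-3 keV = 9.713
Sum: 7.689 + 3.058 + 897.1 + 9.713 = 917.56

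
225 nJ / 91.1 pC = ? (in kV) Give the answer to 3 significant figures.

2.47 kV

(225 × 10⁻⁹) / (91.1 × 10⁻¹²) = 2.4698 × 10³ V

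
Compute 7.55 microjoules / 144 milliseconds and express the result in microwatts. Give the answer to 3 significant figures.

52.4 microwatts

(7.55 × 10⁻⁶) / (144 × 10⁻³) = 0.052431 × 10⁻³ W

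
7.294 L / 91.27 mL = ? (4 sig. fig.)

(7.294) / (91.27 × 10⁻³) = 0.079917 × 10³

79.92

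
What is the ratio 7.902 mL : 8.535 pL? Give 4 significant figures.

(7.902 × 10⁻³) / (8.535 × 10⁻¹²) = 0.92583 × 10⁹

925800000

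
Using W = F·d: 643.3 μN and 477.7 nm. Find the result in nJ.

0.30730441 nJ

643.3e-6 × 477.7e-9 = 307304.41e-15 J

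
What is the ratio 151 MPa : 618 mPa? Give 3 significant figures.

244000000

(151e6) / (618e-3) = 0.2443e9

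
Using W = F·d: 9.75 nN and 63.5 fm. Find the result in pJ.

9.75 × 10⁻⁹ × 63.5 × 10⁻¹⁵ = 619.125 × 10⁻²⁴ J

0.000000000619125 pJ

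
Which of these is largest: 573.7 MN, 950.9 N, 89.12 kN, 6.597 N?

573.7 MN

573.7 MN = 573700000 N
950.9 N = 950.9 N
89.12 kN = 89120 N
6.597 N = 6.597 N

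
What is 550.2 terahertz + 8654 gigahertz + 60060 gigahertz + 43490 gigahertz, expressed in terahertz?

In terahertz:
  550.2 terahertz → 550.2
  8654 gigahertz = 8654 × 10⁻³ terahertz = 8.654
  60060 gigahertz = 60060 × 10⁻³ terahertz = 60.06
  43490 gigahertz = 43490 × 10⁻³ terahertz = 43.49
Sum: 550.2 + 8.654 + 60.06 + 43.49 = 662.404

662.404 terahertz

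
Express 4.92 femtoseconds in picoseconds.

0.00492 picoseconds

femto = 10⁻¹⁵, pico = 10⁻¹²; factor is 10⁻³.
4.92 × 10⁻³ = 0.00492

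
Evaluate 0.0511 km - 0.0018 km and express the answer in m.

49.3 m

In m:
  0.0511 km = 0.0511 × 10³ m = 51.1
  0.0018 km = 0.0018 × 10³ m = 1.8
Difference: 51.1 - 1.8 = 49.3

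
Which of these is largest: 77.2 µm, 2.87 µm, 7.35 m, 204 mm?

77.2 µm = 0.0000772 m
2.87 µm = 0.00000287 m
7.35 m = 7.35 m
204 mm = 0.204 m

7.35 m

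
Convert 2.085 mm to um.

2085 um

milli = 10⁻³, micro = 10⁻⁶; factor is 10³.
2.085 × 10³ = 2085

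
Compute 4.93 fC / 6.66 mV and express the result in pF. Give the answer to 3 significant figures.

(4.93e-15) / (6.66e-3) = 0.74024e-12 F

0.740 pF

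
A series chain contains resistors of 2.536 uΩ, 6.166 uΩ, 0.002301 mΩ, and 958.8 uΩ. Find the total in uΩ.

In uΩ:
  2.536 uΩ → 2.536
  6.166 uΩ → 6.166
  0.002301 mΩ = 0.002301e3 uΩ = 2.301
  958.8 uΩ → 958.8
Sum: 2.536 + 6.166 + 2.301 + 958.8 = 969.803

969.803 uΩ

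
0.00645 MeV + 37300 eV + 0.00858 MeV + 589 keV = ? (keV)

641.33 keV

In keV:
  0.00645 MeV = 0.00645 × 10^3 keV = 6.45
  37300 eV = 37300 × 10^-3 keV = 37.3
  0.00858 MeV = 0.00858 × 10^3 keV = 8.58
  589 keV → 589
Sum: 6.45 + 37.3 + 8.58 + 589 = 641.33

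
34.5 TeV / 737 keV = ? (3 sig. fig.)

46800000

(34.5e12) / (737e3) = 0.04681e9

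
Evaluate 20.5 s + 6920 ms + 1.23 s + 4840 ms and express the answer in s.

33.49 s

In s:
  20.5 s → 20.5
  6920 ms = 6920e-3 s = 6.92
  1.23 s → 1.23
  4840 ms = 4840e-3 s = 4.84
Sum: 20.5 + 6.92 + 1.23 + 4.84 = 33.49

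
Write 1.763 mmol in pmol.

milli = 10⁻³, pico = 10⁻¹²; factor is 10⁹.
1.763 × 10⁹ = 1763000000

1763000000 pmol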